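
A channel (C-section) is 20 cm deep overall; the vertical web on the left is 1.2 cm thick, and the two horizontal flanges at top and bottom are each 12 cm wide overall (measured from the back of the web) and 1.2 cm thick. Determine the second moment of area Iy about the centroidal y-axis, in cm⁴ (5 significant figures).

Decompose the section into non-overlapping parts with the origin at the bottom-left of its bounding rectangle.
Web: 1.2 × 20, A = 24 cm², x = 0.6 cm, Ī = 2.88 cm⁴.
Top flange (beyond web): 10.8 × 1.2, A = 12.96 cm², x = 6.6 cm, Ī = 125.9712 cm⁴.
Bottom flange (beyond web): 10.8 × 1.2, A = 12.96 cm², x = 6.6 cm, Ī = 125.9712 cm⁴.
Centroid: x̄ = ΣA·x / ΣA = 3.715385 cm.
Transfer each piece to the centroidal y-axis using Ī + A·d² with d = x − 3.715385:
  web: d = -3.115385 cm → contributes +235.8149 cm⁴
  top flange (beyond web): d = 2.884615 cm → contributes +233.8114 cm⁴
  bottom flange (beyond web): d = 2.884615 cm → contributes +233.8114 cm⁴
Total I = 703.4378 cm⁴.

Iy ≈ 703.44 cm⁴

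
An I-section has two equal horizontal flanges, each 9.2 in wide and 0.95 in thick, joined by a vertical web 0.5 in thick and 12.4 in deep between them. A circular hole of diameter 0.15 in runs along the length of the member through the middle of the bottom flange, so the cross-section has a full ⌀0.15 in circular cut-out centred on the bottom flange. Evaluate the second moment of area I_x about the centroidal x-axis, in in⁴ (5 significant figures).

I_x ≈ 858.80 in⁴

Treat the section as a set of non-overlapping primitives; coordinates are from the bounding-box lower-left.
Bottom flange: 9.2 × 0.95, A = 8.74 in², y = 0.475 in, Ī = 0.6573208 in⁴.
Web: 0.5 × 12.4, A = 6.2 in², y = 7.15 in, Ī = 79.44267 in⁴.
Top flange: 9.2 × 0.95, A = 8.74 in², y = 13.825 in, Ī = 0.6573208 in⁴.
Hole (subtracted): ⌀0.15, A = 0.01767146 in², y = 0.475 in, Ī = 0.00002485049 in⁴.
Centroid: ȳ = ΣA·y / ΣA = 7.154985 in.
Transfer each piece to the centroidal x-axis using Ī + A·d² with d = y − 7.154985:
  bottom flange: d = -6.679985 in → contributes +390.6553 in⁴
  web: d = -0.004985012 in → contributes +79.44282 in⁴
  top flange: d = 6.670015 in → contributes +389.4921 in⁴
  hole: d = -6.679985 in → contributes −0.7885642 in⁴
Total I = 858.8017 in⁴.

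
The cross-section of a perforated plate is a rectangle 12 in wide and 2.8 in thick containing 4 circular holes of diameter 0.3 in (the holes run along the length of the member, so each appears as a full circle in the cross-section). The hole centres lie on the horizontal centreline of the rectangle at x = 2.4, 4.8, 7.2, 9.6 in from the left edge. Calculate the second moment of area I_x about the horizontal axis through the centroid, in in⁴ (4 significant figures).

I_x ≈ 21.95 in⁴

Break the section into simple shapes (no overlaps), measuring from the bottom-left corner of the bounding box.
Plate: 12 × 2.8, A = 33.6 in², y = 1.4 in, Ī = 21.952 in⁴.
Hole 1 (subtracted): ⌀0.3, A = 0.0706858 in², y = 1.4 in, Ī = 0.000397608 in⁴.
Hole 2 (subtracted): ⌀0.3, A = 0.0706858 in², y = 1.4 in, Ī = 0.000397608 in⁴.
Hole 3 (subtracted): ⌀0.3, A = 0.0706858 in², y = 1.4 in, Ī = 0.000397608 in⁴.
Hole 4 (subtracted): ⌀0.3, A = 0.0706858 in², y = 1.4 in, Ī = 0.000397608 in⁴.
By symmetry the centroid is at mid-height, ȳ = 1.4 in.
All pieces are centred on the horizontal axis through the centroid, so I = ΣĪ (holes subtracted) = 21.9504 in⁴.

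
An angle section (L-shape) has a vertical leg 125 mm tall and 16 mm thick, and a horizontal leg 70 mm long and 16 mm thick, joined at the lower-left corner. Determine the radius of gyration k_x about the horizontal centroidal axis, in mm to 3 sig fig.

Decompose the section into non-overlapping parts with the origin at the bottom-left of its bounding rectangle.
Vertical leg: 16 × 125, A = 2 000 mm², y = 62.5 mm, Ī = 2 604 167 mm⁴.
Horizontal leg (remainder): 54 × 16, A = 864 mm², y = 8 mm, Ī = 18 432 mm⁴.
Centroid: ȳ = ΣA·y / ΣA = 46.059 mm.
Transfer each piece to the horizontal centroidal axis using Ī + A·d² with d = y − 46.059:
  vertical leg: d = 16.441 mm → contributes +3 144 802 mm⁴
  horizontal leg (remainder): d = -38.059 mm → contributes +1 269 903 mm⁴
Total I = 4 414 705 mm⁴.
Radius of gyration: k = √(I/A) = √(4 414 705 / 2 864) = 39.261 mm.

k_x ≈ 39.3 mm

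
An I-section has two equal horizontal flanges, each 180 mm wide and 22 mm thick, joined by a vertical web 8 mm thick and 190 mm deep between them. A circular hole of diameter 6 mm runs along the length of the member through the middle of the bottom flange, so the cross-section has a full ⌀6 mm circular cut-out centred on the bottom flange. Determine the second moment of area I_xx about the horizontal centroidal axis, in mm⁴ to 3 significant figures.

Split into non-overlapping primitives; take the origin at the lower-left of the bounding box.
Bottom flange: 180 × 22, A = 3 960 mm², y = 11 mm, Ī = 159 720 mm⁴.
Web: 8 × 190, A = 1 520 mm², y = 117 mm, Ī = 4 572 667 mm⁴.
Top flange: 180 × 22, A = 3 960 mm², y = 223 mm, Ī = 159 720 mm⁴.
Hole (subtracted): ⌀6, A = 28.274 mm², y = 11 mm, Ī = 63.617 mm⁴.
Centroid: ȳ = ΣA·y / ΣA = 117.32 mm.
Transfer each piece to the horizontal centroidal axis using Ī + A·d² with d = y − 117.32:
  bottom flange: d = -106.32 mm → contributes +44 922 019 mm⁴
  web: d = -0.31844 mm → contributes +4 572 821 mm⁴
  top flange: d = 105.68 mm → contributes +44 387 344 mm⁴
  hole: d = -106.32 mm → contributes −319 666 mm⁴
Total I = 93 562 518 mm⁴.

I_xx ≈ 9.36 × 10⁷ mm⁴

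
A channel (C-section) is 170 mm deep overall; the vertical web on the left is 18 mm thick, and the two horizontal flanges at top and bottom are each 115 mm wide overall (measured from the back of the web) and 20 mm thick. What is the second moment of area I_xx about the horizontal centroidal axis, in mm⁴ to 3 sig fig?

I_xx ≈ 2.93 × 10⁷ mm⁴

Treat the section as a set of non-overlapping primitives; coordinates are from the bounding-box lower-left.
Web: 18 × 170, A = 3 060 mm², y = 85 mm, Ī = 7 369 500 mm⁴.
Top flange (beyond web): 97 × 20, A = 1 940 mm², y = 160 mm, Ī = 64 667 mm⁴.
Bottom flange (beyond web): 97 × 20, A = 1 940 mm², y = 10 mm, Ī = 64 667 mm⁴.
By symmetry the centroid is at mid-height, ȳ = 85 mm.
Transfer each piece to the horizontal centroidal axis using Ī + A·d² with d = y − 85:
  web: d = 0 mm → contributes +7 369 500 mm⁴
  top flange (beyond web): d = 75 mm → contributes +10 977 167 mm⁴
  bottom flange (beyond web): d = -75 mm → contributes +10 977 167 mm⁴
Total I = 29 323 833 mm⁴.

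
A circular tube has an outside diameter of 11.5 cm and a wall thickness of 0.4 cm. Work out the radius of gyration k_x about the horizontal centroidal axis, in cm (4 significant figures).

k_x ≈ 3.927 cm

Decompose the section into non-overlapping parts with the origin at the bottom-left of its bounding rectangle.
Outer circle: ⌀11.5, A = 103.869 cm², y = 5.75 cm, Ī = 858.541 cm⁴.
Bore (subtracted): ⌀10.7, A = 89.9202 cm², y = 5.75 cm, Ī = 643.435 cm⁴.
By symmetry the centroid is at mid-height, ȳ = 5.75 cm.
All pieces are centred on the horizontal centroidal axis, so I = ΣĪ (holes subtracted) = 215.106 cm⁴.
Radius of gyration: k = √(I/A) = √(215.106 / 13.9487) = 3.92699 cm.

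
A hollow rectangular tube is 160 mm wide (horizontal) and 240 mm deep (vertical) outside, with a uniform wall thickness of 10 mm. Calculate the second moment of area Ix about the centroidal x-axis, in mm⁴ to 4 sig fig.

Treat the section as a set of non-overlapping primitives; coordinates are from the bounding-box lower-left.
Outer rectangle: 160 × 240, A = 38 400 mm², y = 120 mm, Ī = 184 320 000 mm⁴.
Inner void (subtracted): 140 × 220, A = 30 800 mm², y = 120 mm, Ī = 124 226 667 mm⁴.
By symmetry the centroid is at mid-height, ȳ = 120 mm.
All pieces are centred on the centroidal x-axis, so I = ΣĪ (holes subtracted) = 60 093 333 mm⁴.

Ix ≈ 6.009 × 10⁷ mm⁴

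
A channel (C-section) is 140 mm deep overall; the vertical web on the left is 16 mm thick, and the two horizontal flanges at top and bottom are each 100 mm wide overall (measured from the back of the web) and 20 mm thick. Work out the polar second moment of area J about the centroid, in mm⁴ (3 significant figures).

J ≈ 2.13 × 10⁷ mm⁴

Break the section into simple shapes (no overlaps), measuring from the bottom-left corner of the bounding box.
Web: 16 × 140, A = 2 240 mm², y = 70 mm, Ī = 3 658 667 mm⁴.
Top flange (beyond web): 84 × 20, A = 1 680 mm², y = 130 mm, Ī = 56 000 mm⁴.
Bottom flange (beyond web): 84 × 20, A = 1 680 mm², y = 10 mm, Ī = 56 000 mm⁴.
By symmetry the centroid is at mid-height, ȳ = 70 mm.
Transfer each piece to the centroidal x-axis using Ī + A·d² with d = y − 70:
  web: d = 0 mm → contributes +3 658 667 mm⁴
  top flange (beyond web): d = 60 mm → contributes +6 104 000 mm⁴
  bottom flange (beyond web): d = -60 mm → contributes +6 104 000 mm⁴
Total I = 15 866 667 mm⁴.
For the y-axis: x̄ = 38 mm.
Repeating about the centroidal y-axis gives I_y = 5 383 467 mm⁴.
Polar second moment: J = I_x + I_y = 21 250 133 mm⁴.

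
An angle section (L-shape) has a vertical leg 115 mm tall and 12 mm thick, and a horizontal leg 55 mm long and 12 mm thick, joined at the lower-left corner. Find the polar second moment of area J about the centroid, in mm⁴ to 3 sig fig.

J ≈ 2.90 × 10⁶ mm⁴

Treat the section as a set of non-overlapping primitives; coordinates are from the bounding-box lower-left.
Vertical leg: 12 × 115, A = 1 380 mm², y = 57.5 mm, Ī = 1 520 875 mm⁴.
Horizontal leg (remainder): 43 × 12, A = 516 mm², y = 6 mm, Ī = 6 192 mm⁴.
Centroid: ȳ = ΣA·y / ΣA = 43.484 mm.
Transfer each piece to the centroidal x-axis using Ī + A·d² with d = y − 43.484:
  vertical leg: d = 14.016 mm → contributes +1 791 967 mm⁴
  horizontal leg (remainder): d = -37.484 mm → contributes +731 205 mm⁴
Total I = 2 523 172 mm⁴.
For the y-axis: x̄ = 13.484 mm.
Repeating about the centroidal y-axis gives I_y = 380 092 mm⁴.
Polar second moment: J = I_x + I_y = 2 903 263 mm⁴.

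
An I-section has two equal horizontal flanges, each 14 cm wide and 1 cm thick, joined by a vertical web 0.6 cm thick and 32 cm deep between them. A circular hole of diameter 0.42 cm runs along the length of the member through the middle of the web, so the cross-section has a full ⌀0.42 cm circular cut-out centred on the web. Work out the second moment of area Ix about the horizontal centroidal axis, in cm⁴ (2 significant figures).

Ix ≈ 9300 cm⁴

Treat the section as a set of non-overlapping primitives; coordinates are from the bounding-box lower-left.
Bottom flange: 14 × 1, A = 14 cm², y = 0.5 cm, Ī = 1.167 cm⁴.
Web: 0.6 × 32, A = 19.2 cm², y = 17 cm, Ī = 1 638 cm⁴.
Top flange: 14 × 1, A = 14 cm², y = 33.5 cm, Ī = 1.167 cm⁴.
Hole (subtracted): ⌀0.42, A = 0.1385 cm², y = 17 cm, Ī = 0.001527 cm⁴.
By symmetry the centroid is at mid-height, ȳ = 17 cm.
Transfer each piece to the horizontal centroidal axis using Ī + A·d² with d = y − 17:
  bottom flange: d = -16.5 cm → contributes +3 813 cm⁴
  web: d = 0 cm → contributes +1 638 cm⁴
  top flange: d = 16.5 cm → contributes +3 813 cm⁴
  hole: d = 0 cm → contributes −0.001527 cm⁴
Total I = 9 264 cm⁴.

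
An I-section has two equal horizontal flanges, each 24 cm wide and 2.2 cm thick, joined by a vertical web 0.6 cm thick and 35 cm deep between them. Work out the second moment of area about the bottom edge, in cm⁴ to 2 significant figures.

I_base ≈ 8.8 × 10⁴ cm⁴

Treat the section as a set of non-overlapping primitives; coordinates are from the bounding-box lower-left.
Bottom flange: 24 × 2.2, A = 52.8 cm², y = 1.1 cm, Ī = 21.3 cm⁴.
Web: 0.6 × 35, A = 21 cm², y = 19.7 cm, Ī = 2 144 cm⁴.
Top flange: 24 × 2.2, A = 52.8 cm², y = 38.3 cm, Ī = 21.3 cm⁴.
Transfer each piece to the base of the section using Ī + A·d² with d = y − 0:
  bottom flange: d = 1.1 cm → contributes +85.18 cm⁴
  web: d = 19.7 cm → contributes +10 294 cm⁴
  top flange: d = 38.3 cm → contributes +77 473 cm⁴
Total I = 87 852 cm⁴.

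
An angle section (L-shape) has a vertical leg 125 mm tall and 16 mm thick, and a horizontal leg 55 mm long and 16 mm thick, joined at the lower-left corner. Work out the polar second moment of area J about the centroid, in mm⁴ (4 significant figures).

Break the section into simple shapes (no overlaps), measuring from the bottom-left corner of the bounding box.
Vertical leg: 16 × 125, A = 2 000 mm², y = 62.5 mm, Ī = 2 604 167 mm⁴.
Horizontal leg (remainder): 39 × 16, A = 624 mm², y = 8 mm, Ī = 13 312 mm⁴.
Centroid: ȳ = ΣA·y / ΣA = 49.5396 mm.
Transfer each piece to the centroidal x-axis using Ī + A·d² with d = y − 49.5396:
  vertical leg: d = 12.9604 mm → contributes +2 940 109 mm⁴
  horizontal leg (remainder): d = -41.5396 mm → contributes +1 090 050 mm⁴
Total I = 4 030 159 mm⁴.
For the y-axis: x̄ = 14.5396 mm.
Repeating about the centroidal y-axis gives I_y = 481 439 mm⁴.
Polar second moment: J = I_x + I_y = 4 511 597 mm⁴.

J ≈ 4.512 × 10⁶ mm⁴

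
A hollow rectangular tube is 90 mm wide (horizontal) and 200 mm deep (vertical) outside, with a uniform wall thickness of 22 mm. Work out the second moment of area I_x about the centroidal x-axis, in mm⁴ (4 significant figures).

Split into non-overlapping primitives; take the origin at the lower-left of the bounding box.
Outer rectangle: 90 × 200, A = 18 000 mm², y = 100 mm, Ī = 60 000 000 mm⁴.
Inner void (subtracted): 46 × 156, A = 7 176 mm², y = 100 mm, Ī = 14 552 928 mm⁴.
By symmetry the centroid is at mid-height, ȳ = 100 mm.
All pieces are centred on the centroidal x-axis, so I = ΣĪ (holes subtracted) = 45 447 072 mm⁴.

I_x ≈ 4.545 × 10⁷ mm⁴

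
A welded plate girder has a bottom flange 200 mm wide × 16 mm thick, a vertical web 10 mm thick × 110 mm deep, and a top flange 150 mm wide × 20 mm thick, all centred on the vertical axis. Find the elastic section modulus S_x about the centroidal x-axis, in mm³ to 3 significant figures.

Split into non-overlapping primitives; take the origin at the lower-left of the bounding box.
Bottom plate: 200 × 16, A = 3 200 mm², y = 8 mm, Ī = 68 267 mm⁴.
Web plate: 10 × 110, A = 1 100 mm², y = 71 mm, Ī = 1 109 167 mm⁴.
Top plate: 150 × 20, A = 3 000 mm², y = 136 mm, Ī = 100 000 mm⁴.
Centroid: ȳ = ΣA·y / ΣA = 70.096 mm.
Transfer each piece to the centroidal x-axis using Ī + A·d² with d = y − 70.096:
  bottom plate: d = -62.096 mm → contributes +12 407 145 mm⁴
  web plate: d = 0.90411 mm → contributes +1 110 066 mm⁴
  top plate: d = 65.904 mm → contributes +13 130 055 mm⁴
Total I = 26 647 266 mm⁴.
Extreme fibre distance c = 75.904 mm; S = I/c = 351 065 mm³.

S_x ≈ 3.51 × 10⁵ mm³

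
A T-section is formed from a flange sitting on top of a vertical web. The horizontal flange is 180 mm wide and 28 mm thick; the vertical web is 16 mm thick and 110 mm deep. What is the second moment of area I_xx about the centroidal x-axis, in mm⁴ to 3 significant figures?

Break the section into simple shapes (no overlaps), measuring from the bottom-left corner of the bounding box.
Flange: 180 × 28, A = 5 040 mm², y = 124 mm, Ī = 329 280 mm⁴.
Web: 16 × 110, A = 1 760 mm², y = 55 mm, Ī = 1 774 667 mm⁴.
Centroid: ȳ = ΣA·y / ΣA = 106.14 mm.
Transfer each piece to the centroidal x-axis using Ī + A·d² with d = y − 106.14:
  flange: d = 17.859 mm → contributes +1 936 725 mm⁴
  web: d = -51.141 mm → contributes +6 377 806 mm⁴
Total I = 8 314 531 mm⁴.

I_xx ≈ 8.31 × 10⁶ mm⁴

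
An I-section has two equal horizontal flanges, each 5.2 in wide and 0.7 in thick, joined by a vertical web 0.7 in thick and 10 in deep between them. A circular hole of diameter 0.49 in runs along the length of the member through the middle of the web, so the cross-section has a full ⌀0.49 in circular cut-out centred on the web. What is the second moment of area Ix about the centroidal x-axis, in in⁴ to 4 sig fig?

Break the section into simple shapes (no overlaps), measuring from the bottom-left corner of the bounding box.
Bottom flange: 5.2 × 0.7, A = 3.64 in², y = 0.35 in, Ī = 0.148633 in⁴.
Web: 0.7 × 10, A = 7 in², y = 5.7 in, Ī = 58.3333 in⁴.
Top flange: 5.2 × 0.7, A = 3.64 in², y = 11.05 in, Ī = 0.148633 in⁴.
Hole (subtracted): ⌀0.49, A = 0.188574 in², y = 5.7 in, Ī = 0.00282979 in⁴.
By symmetry the centroid is at mid-height, ȳ = 5.7 in.
Transfer each piece to the centroidal x-axis using Ī + A·d² with d = y − 5.7:
  bottom flange: d = -5.35 in → contributes +104.335 in⁴
  web: d = 0 in → contributes +58.3333 in⁴
  top flange: d = 5.35 in → contributes +104.335 in⁴
  hole: d = 0 in → contributes −0.00282979 in⁴
Total I = 267 in⁴.

Ix ≈ 267.0 in⁴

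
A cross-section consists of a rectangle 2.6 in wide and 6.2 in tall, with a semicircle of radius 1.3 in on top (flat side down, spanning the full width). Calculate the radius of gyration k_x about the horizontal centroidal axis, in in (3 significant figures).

k_x ≈ 2.09 in

Decompose the section into non-overlapping parts with the origin at the bottom-left of its bounding rectangle.
Rectangular body: 2.6 × 6.2, A = 16.12 in², y = 3.1 in, Ī = 51.638 in⁴.
Semicircular cap: semicircle r = 1.3, A = 2.6546 in², y = 6.7517 in, Ī = 0.31348 in⁴.
Centroid: ȳ = ΣA·y / ΣA = 3.6163 in.
Transfer each piece to the horizontal centroidal axis using Ī + A·d² with d = y − 3.6163:
  rectangular body: d = -0.51634 in → contributes +55.935 in⁴
  semicircular cap: d = 3.1354 in → contributes +26.411 in⁴
Total I = 82.346 in⁴.
Radius of gyration: k = √(I/A) = √(82.346 / 18.775) = 2.0943 in.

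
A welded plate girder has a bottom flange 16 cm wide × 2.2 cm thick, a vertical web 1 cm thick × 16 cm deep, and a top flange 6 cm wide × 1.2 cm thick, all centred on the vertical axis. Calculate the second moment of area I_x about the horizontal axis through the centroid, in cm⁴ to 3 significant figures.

I_x ≈ 2660 cm⁴

Decompose the section into non-overlapping parts with the origin at the bottom-left of its bounding rectangle.
Bottom plate: 16 × 2.2, A = 35.2 cm², y = 1.1 cm, Ī = 14.197 cm⁴.
Web plate: 1 × 16, A = 16 cm², y = 10.2 cm, Ī = 341.33 cm⁴.
Top plate: 6 × 1.2, A = 7.2 cm², y = 18.8 cm, Ī = 0.864 cm⁴.
Centroid: ȳ = ΣA·y / ΣA = 5.7753 cm.
Transfer each piece to the horizontal axis through the centroid using Ī + A·d² with d = y − 5.7753:
  bottom plate: d = -4.6753 cm → contributes +783.63 cm⁴
  web plate: d = 4.4247 cm → contributes +654.57 cm⁴
  top plate: d = 13.025 cm → contributes +1222.3 cm⁴
Total I = 2660.5 cm⁴.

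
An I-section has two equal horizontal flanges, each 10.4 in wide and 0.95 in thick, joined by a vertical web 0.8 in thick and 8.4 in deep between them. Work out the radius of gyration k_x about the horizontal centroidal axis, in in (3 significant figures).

k_x ≈ 4.23 in

Decompose the section into non-overlapping parts with the origin at the bottom-left of its bounding rectangle.
Bottom flange: 10.4 × 0.95, A = 9.88 in², y = 0.475 in, Ī = 0.74306 in⁴.
Web: 0.8 × 8.4, A = 6.72 in², y = 5.15 in, Ī = 39.514 in⁴.
Top flange: 10.4 × 0.95, A = 9.88 in², y = 9.825 in, Ī = 0.74306 in⁴.
By symmetry the centroid is at mid-height, ȳ = 5.15 in.
Transfer each piece to the horizontal centroidal axis using Ī + A·d² with d = y − 5.15:
  bottom flange: d = -4.675 in → contributes +216.68 in⁴
  web: d = 0 in → contributes +39.514 in⁴
  top flange: d = 4.675 in → contributes +216.68 in⁴
Total I = 472.87 in⁴.
Radius of gyration: k = √(I/A) = √(472.87 / 26.48) = 4.2258 in.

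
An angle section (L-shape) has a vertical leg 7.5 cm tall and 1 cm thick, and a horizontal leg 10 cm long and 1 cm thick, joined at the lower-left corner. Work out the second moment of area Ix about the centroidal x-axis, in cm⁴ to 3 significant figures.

Ix ≈ 79.1 cm⁴

Decompose the section into non-overlapping parts with the origin at the bottom-left of its bounding rectangle.
Vertical leg: 1 × 7.5, A = 7.5 cm², y = 3.75 cm, Ī = 35.156 cm⁴.
Horizontal leg (remainder): 9 × 1, A = 9 cm², y = 0.5 cm, Ī = 0.75 cm⁴.
Centroid: ȳ = ΣA·y / ΣA = 1.9773 cm.
Transfer each piece to the centroidal x-axis using Ī + A·d² with d = y − 1.9773:
  vertical leg: d = 1.7727 cm → contributes +58.725 cm⁴
  horizontal leg (remainder): d = -1.4773 cm → contributes +20.391 cm⁴
Total I = 79.116 cm⁴.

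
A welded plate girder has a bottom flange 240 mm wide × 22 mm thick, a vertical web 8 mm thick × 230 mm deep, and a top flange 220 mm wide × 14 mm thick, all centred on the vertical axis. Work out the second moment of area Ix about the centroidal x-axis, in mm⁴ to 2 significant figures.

Ix ≈ 1.3 × 10⁸ mm⁴

Split into non-overlapping primitives; take the origin at the lower-left of the bounding box.
Bottom plate: 240 × 22, A = 5 280 mm², y = 11 mm, Ī = 212 960 mm⁴.
Web plate: 8 × 230, A = 1 840 mm², y = 137 mm, Ī = 8 111 333 mm⁴.
Top plate: 220 × 14, A = 3 080 mm², y = 259 mm, Ī = 50 307 mm⁴.
Centroid: ȳ = ΣA·y / ΣA = 108.6 mm.
Transfer each piece to the centroidal x-axis using Ī + A·d² with d = y − 108.6:
  bottom plate: d = -97.62 mm → contributes +50 525 141 mm⁴
  web plate: d = 28.38 mm → contributes +9 593 765 mm⁴
  top plate: d = 150.4 mm → contributes +69 705 867 mm⁴
Total I = 129 824 773 mm⁴.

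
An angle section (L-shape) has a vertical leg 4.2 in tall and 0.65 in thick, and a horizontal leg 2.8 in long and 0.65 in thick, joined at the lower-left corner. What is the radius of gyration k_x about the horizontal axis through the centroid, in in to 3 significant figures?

Break the section into simple shapes (no overlaps), measuring from the bottom-left corner of the bounding box.
Vertical leg: 0.65 × 4.2, A = 2.73 in², y = 2.1 in, Ī = 4.0131 in⁴.
Horizontal leg (remainder): 2.15 × 0.65, A = 1.3975 in², y = 0.325 in, Ī = 0.049204 in⁴.
Centroid: ȳ = ΣA·y / ΣA = 1.499 in.
Transfer each piece to the horizontal axis through the centroid using Ī + A·d² with d = y − 1.499:
  vertical leg: d = 0.60098 in → contributes +4.9991 in⁴
  horizontal leg (remainder): d = -1.174 in → contributes +1.9754 in⁴
Total I = 6.9745 in⁴.
Radius of gyration: k = √(I/A) = √(6.9745 / 4.1275) = 1.2999 in.

k_x ≈ 1.30 in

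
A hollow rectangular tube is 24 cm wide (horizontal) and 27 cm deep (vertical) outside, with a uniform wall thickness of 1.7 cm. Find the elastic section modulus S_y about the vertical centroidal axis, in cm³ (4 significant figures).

Treat the section as a set of non-overlapping primitives; coordinates are from the bounding-box lower-left.
Outer rectangle: 24 × 27, A = 648 cm², x = 12 cm, Ī = 31 104 cm⁴.
Inner void (subtracted): 20.6 × 23.6, A = 486.16 cm², x = 12 cm, Ī = 17192.2 cm⁴.
By symmetry the centroid is at mid-width, x̄ = 12 cm.
All pieces are centred on the vertical centroidal axis, so I = ΣĪ (holes subtracted) = 13911.8 cm⁴.
Extreme fibre distance c = 12 cm; S = I/c = 1159.31 cm³.

S_y ≈ 1159 cm³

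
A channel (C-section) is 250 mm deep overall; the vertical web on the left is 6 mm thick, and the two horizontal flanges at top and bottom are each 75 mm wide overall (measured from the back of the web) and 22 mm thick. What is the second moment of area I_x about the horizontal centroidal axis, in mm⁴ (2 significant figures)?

Split into non-overlapping primitives; take the origin at the lower-left of the bounding box.
Web: 6 × 250, A = 1 500 mm², y = 125 mm, Ī = 7 812 500 mm⁴.
Top flange (beyond web): 69 × 22, A = 1 518 mm², y = 239 mm, Ī = 61 226 mm⁴.
Bottom flange (beyond web): 69 × 22, A = 1 518 mm², y = 11 mm, Ī = 61 226 mm⁴.
By symmetry the centroid is at mid-height, ȳ = 125 mm.
Transfer each piece to the horizontal centroidal axis using Ī + A·d² with d = y − 125:
  web: d = 0 mm → contributes +7 812 500 mm⁴
  top flange (beyond web): d = 114 mm → contributes +19 789 154 mm⁴
  bottom flange (beyond web): d = -114 mm → contributes +19 789 154 mm⁴
Total I = 47 390 808 mm⁴.

I_x ≈ 4.7 × 10⁷ mm⁴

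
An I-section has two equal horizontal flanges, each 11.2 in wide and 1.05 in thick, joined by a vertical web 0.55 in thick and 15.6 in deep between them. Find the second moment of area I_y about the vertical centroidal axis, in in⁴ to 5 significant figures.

I_y ≈ 246.08 in⁴

Split into non-overlapping primitives; take the origin at the lower-left of the bounding box.
Bottom flange: 11.2 × 1.05, A = 11.76 in², x = 5.6 in, Ī = 122.9312 in⁴.
Web: 0.55 × 15.6, A = 8.58 in², x = 5.6 in, Ī = 0.2162875 in⁴.
Top flange: 11.2 × 1.05, A = 11.76 in², x = 5.6 in, Ī = 122.9312 in⁴.
By symmetry the centroid is at mid-width, x̄ = 5.6 in.
All pieces are centred on the vertical centroidal axis, so I = ΣĪ = 246.0787 in⁴.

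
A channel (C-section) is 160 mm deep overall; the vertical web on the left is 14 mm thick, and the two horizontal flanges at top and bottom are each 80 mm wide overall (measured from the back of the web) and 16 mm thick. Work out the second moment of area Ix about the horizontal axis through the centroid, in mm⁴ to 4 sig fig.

Ix ≈ 1.577 × 10⁷ mm⁴

Treat the section as a set of non-overlapping primitives; coordinates are from the bounding-box lower-left.
Web: 14 × 160, A = 2 240 mm², y = 80 mm, Ī = 4 778 667 mm⁴.
Top flange (beyond web): 66 × 16, A = 1 056 mm², y = 152 mm, Ī = 22 528 mm⁴.
Bottom flange (beyond web): 66 × 16, A = 1 056 mm², y = 8 mm, Ī = 22 528 mm⁴.
By symmetry the centroid is at mid-height, ȳ = 80 mm.
Transfer each piece to the horizontal axis through the centroid using Ī + A·d² with d = y − 80:
  web: d = 0 mm → contributes +4 778 667 mm⁴
  top flange (beyond web): d = 72 mm → contributes +5 496 832 mm⁴
  bottom flange (beyond web): d = -72 mm → contributes +5 496 832 mm⁴
Total I = 15 772 331 mm⁴.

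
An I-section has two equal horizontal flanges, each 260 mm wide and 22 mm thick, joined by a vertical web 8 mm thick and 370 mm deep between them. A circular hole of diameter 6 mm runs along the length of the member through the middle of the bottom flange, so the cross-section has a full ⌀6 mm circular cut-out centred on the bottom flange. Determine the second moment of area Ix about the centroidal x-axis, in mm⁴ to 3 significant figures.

Ix ≈ 4.73 × 10⁸ mm⁴

Break the section into simple shapes (no overlaps), measuring from the bottom-left corner of the bounding box.
Bottom flange: 260 × 22, A = 5 720 mm², y = 11 mm, Ī = 230 707 mm⁴.
Web: 8 × 370, A = 2 960 mm², y = 207 mm, Ī = 33 768 667 mm⁴.
Top flange: 260 × 22, A = 5 720 mm², y = 403 mm, Ī = 230 707 mm⁴.
Hole (subtracted): ⌀6, A = 28.274 mm², y = 11 mm, Ī = 63.617 mm⁴.
Centroid: ȳ = ΣA·y / ΣA = 207.39 mm.
Transfer each piece to the centroidal x-axis using Ī + A·d² with d = y − 207.39:
  bottom flange: d = -196.39 mm → contributes +220 835 690 mm⁴
  web: d = -0.3856 mm → contributes +33 769 107 mm⁴
  top flange: d = 195.61 mm → contributes +219 106 464 mm⁴
  hole: d = -196.39 mm → contributes −1 090 528 mm⁴
Total I = 472 620 733 mm⁴.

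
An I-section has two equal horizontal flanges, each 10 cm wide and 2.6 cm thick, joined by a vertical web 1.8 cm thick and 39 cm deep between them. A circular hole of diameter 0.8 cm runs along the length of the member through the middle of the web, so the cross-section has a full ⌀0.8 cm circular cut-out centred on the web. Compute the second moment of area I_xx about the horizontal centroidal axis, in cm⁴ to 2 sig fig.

I_xx ≈ 3.1 × 10⁴ cm⁴

Treat the section as a set of non-overlapping primitives; coordinates are from the bounding-box lower-left.
Bottom flange: 10 × 2.6, A = 26 cm², y = 1.3 cm, Ī = 14.65 cm⁴.
Web: 1.8 × 39, A = 70.2 cm², y = 22.1 cm, Ī = 8 898 cm⁴.
Top flange: 10 × 2.6, A = 26 cm², y = 42.9 cm, Ī = 14.65 cm⁴.
Hole (subtracted): ⌀0.8, A = 0.5027 cm², y = 22.1 cm, Ī = 0.02011 cm⁴.
By symmetry the centroid is at mid-height, ȳ = 22.1 cm.
Transfer each piece to the horizontal centroidal axis using Ī + A·d² with d = y − 22.1:
  bottom flange: d = -20.8 cm → contributes +11 263 cm⁴
  web: d = 0 cm → contributes +8 898 cm⁴
  top flange: d = 20.8 cm → contributes +11 263 cm⁴
  hole: d = 0 cm → contributes −0.02011 cm⁴
Total I = 31 424 cm⁴.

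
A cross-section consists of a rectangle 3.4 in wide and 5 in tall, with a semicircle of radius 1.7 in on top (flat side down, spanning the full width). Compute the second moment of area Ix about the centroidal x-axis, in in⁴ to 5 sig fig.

Split into non-overlapping primitives; take the origin at the lower-left of the bounding box.
Rectangular body: 3.4 × 5, A = 17 in², y = 2.5 in, Ī = 35.41667 in⁴.
Semicircular cap: semicircle r = 1.7, A = 4.539601 in², y = 5.721502 in, Ī = 0.9167011 in⁴.
Centroid: ȳ = ΣA·y / ΣA = 3.178951 in.
Transfer each piece to the centroidal x-axis using Ī + A·d² with d = y − 3.178951:
  rectangular body: d = -0.6789511 in → contributes +43.25324 in⁴
  semicircular cap: d = 2.542551 in → contributes +30.26326 in⁴
Total I = 73.51649 in⁴.

Ix ≈ 73.516 in⁴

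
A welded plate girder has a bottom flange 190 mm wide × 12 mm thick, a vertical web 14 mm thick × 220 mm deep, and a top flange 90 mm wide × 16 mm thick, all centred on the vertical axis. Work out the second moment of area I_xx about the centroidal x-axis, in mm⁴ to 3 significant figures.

I_xx ≈ 6.19 × 10⁷ mm⁴

Decompose the section into non-overlapping parts with the origin at the bottom-left of its bounding rectangle.
Bottom plate: 190 × 12, A = 2 280 mm², y = 6 mm, Ī = 27 360 mm⁴.
Web plate: 14 × 220, A = 3 080 mm², y = 122 mm, Ī = 12 422 667 mm⁴.
Top plate: 90 × 16, A = 1 440 mm², y = 240 mm, Ī = 30 720 mm⁴.
Centroid: ȳ = ΣA·y / ΣA = 108.09 mm.
Transfer each piece to the centroidal x-axis using Ī + A·d² with d = y − 108.09:
  bottom plate: d = -102.09 mm → contributes +23 792 276 mm⁴
  web plate: d = 13.906 mm → contributes +13 018 257 mm⁴
  top plate: d = 131.91 mm → contributes +25 085 513 mm⁴
Total I = 61 896 046 mm⁴.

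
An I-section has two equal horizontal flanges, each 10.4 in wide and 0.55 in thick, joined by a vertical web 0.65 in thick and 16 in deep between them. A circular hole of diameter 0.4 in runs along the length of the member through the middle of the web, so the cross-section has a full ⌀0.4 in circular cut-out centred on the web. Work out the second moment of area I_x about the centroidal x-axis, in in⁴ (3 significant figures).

Treat the section as a set of non-overlapping primitives; coordinates are from the bounding-box lower-left.
Bottom flange: 10.4 × 0.55, A = 5.72 in², y = 0.275 in, Ī = 0.14419 in⁴.
Web: 0.65 × 16, A = 10.4 in², y = 8.55 in, Ī = 221.87 in⁴.
Top flange: 10.4 × 0.55, A = 5.72 in², y = 16.825 in, Ī = 0.14419 in⁴.
Hole (subtracted): ⌀0.4, A = 0.12566 in², y = 8.55 in, Ī = 0.0012566 in⁴.
By symmetry the centroid is at mid-height, ȳ = 8.55 in.
Transfer each piece to the centroidal x-axis using Ī + A·d² with d = y − 8.55:
  bottom flange: d = -8.275 in → contributes +391.82 in⁴
  web: d = 0 in → contributes +221.87 in⁴
  top flange: d = 8.275 in → contributes +391.82 in⁴
  hole: d = 0 in → contributes −0.0012566 in⁴
Total I = 1005.5 in⁴.

I_x ≈ 1010 in⁴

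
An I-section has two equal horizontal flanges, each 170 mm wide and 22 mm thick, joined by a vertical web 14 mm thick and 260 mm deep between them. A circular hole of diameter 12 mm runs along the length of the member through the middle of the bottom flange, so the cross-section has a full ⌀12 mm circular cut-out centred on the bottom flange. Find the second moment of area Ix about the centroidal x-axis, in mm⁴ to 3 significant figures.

Break the section into simple shapes (no overlaps), measuring from the bottom-left corner of the bounding box.
Bottom flange: 170 × 22, A = 3 740 mm², y = 11 mm, Ī = 150 847 mm⁴.
Web: 14 × 260, A = 3 640 mm², y = 152 mm, Ī = 20 505 333 mm⁴.
Top flange: 170 × 22, A = 3 740 mm², y = 293 mm, Ī = 150 847 mm⁴.
Hole (subtracted): ⌀12, A = 113.1 mm², y = 11 mm, Ī = 1017.9 mm⁴.
Centroid: ȳ = ΣA·y / ΣA = 153.45 mm.
Transfer each piece to the centroidal x-axis using Ī + A·d² with d = y − 153.45:
  bottom flange: d = -142.45 mm → contributes +76 041 650 mm⁴
  web: d = -1.4488 mm → contributes +20 512 974 mm⁴
  top flange: d = 139.55 mm → contributes +72 985 624 mm⁴
  hole: d = -142.45 mm → contributes −2 295 950 mm⁴
Total I = 167 244 297 mm⁴.

Ix ≈ 1.67 × 10⁸ mm⁴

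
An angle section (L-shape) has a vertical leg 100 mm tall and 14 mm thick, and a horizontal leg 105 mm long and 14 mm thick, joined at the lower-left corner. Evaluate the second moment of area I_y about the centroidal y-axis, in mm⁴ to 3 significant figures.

Break the section into simple shapes (no overlaps), measuring from the bottom-left corner of the bounding box.
Vertical leg: 14 × 100, A = 1 400 mm², x = 7 mm, Ī = 22 867 mm⁴.
Horizontal leg (remainder): 91 × 14, A = 1 274 mm², x = 59.5 mm, Ī = 879 166 mm⁴.
Centroid: x̄ = ΣA·x / ΣA = 32.013 mm.
Transfer each piece to the centroidal y-axis using Ī + A·d² with d = x − 32.013:
  vertical leg: d = -25.013 mm → contributes +898 783 mm⁴
  horizontal leg (remainder): d = 27.487 mm → contributes +1 841 712 mm⁴
Total I = 2 740 495 mm⁴.

I_y ≈ 2.74 × 10⁶ mm⁴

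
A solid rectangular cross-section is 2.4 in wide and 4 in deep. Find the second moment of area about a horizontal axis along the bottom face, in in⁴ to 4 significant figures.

The section: 2.4 × 4, A = 9.6 in², y = 2 in, Ī = 12.8 in⁴.
Transfer it to the bottom edge using Ī + A·d² with d = y − 0:
  the section: d = 2 in → contributes +51.2 in⁴
Total I = 51.2 in⁴.

I_base ≈ 51.20 in⁴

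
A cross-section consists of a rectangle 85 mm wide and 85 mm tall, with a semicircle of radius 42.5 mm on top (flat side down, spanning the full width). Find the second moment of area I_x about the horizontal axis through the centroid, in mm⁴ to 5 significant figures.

I_x ≈ 1.2174 × 10⁷ mm⁴

Split into non-overlapping primitives; take the origin at the lower-left of the bounding box.
Rectangular body: 85 × 85, A = 7 225 mm², y = 42.5 mm, Ī = 4 350 052 mm⁴.
Semicircular cap: semicircle r = 42.5, A = 2837.251 mm², y = 103.0376 mm, Ī = 358086.4 mm⁴.
Centroid: ȳ = ΣA·y / ΣA = 59.56976 mm.
Transfer each piece to the horizontal axis through the centroid using Ī + A·d² with d = y − 59.56976:
  rectangular body: d = -17.06976 mm → contributes +6 455 250 mm⁴
  semicircular cap: d = 43.4678 mm → contributes +5 718 928 mm⁴
Total I = 12 174 178 mm⁴.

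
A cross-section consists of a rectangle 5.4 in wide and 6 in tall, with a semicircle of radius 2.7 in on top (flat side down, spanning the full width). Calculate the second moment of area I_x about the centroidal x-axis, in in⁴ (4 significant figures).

Decompose the section into non-overlapping parts with the origin at the bottom-left of its bounding rectangle.
Rectangular body: 5.4 × 6, A = 32.4 in², y = 3 in, Ī = 97.2 in⁴.
Semicircular cap: semicircle r = 2.7, A = 11.4511 in², y = 7.14592 in, Ī = 5.83293 in⁴.
Centroid: ȳ = ΣA·y / ΣA = 4.08265 in.
Transfer each piece to the centroidal x-axis using Ī + A·d² with d = y − 4.08265:
  rectangular body: d = -1.08265 in → contributes +135.177 in⁴
  semicircular cap: d = 3.06327 in → contributes +113.286 in⁴
Total I = 248.463 in⁴.

I_x ≈ 248.5 in⁴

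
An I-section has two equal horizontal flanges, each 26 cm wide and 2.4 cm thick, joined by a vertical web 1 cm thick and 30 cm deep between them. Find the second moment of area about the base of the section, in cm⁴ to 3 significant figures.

Decompose the section into non-overlapping parts with the origin at the bottom-left of its bounding rectangle.
Bottom flange: 26 × 2.4, A = 62.4 cm², y = 1.2 cm, Ī = 29.952 cm⁴.
Web: 1 × 30, A = 30 cm², y = 17.4 cm, Ī = 2 250 cm⁴.
Top flange: 26 × 2.4, A = 62.4 cm², y = 33.6 cm, Ī = 29.952 cm⁴.
Transfer each piece to the bottom edge using Ī + A·d² with d = y − 0:
  bottom flange: d = 1.2 cm → contributes +119.81 cm⁴
  web: d = 17.4 cm → contributes +11 333 cm⁴
  top flange: d = 33.6 cm → contributes +70 477 cm⁴
Total I = 81 930 cm⁴.

I_base ≈ 8.19 × 10⁴ cm⁴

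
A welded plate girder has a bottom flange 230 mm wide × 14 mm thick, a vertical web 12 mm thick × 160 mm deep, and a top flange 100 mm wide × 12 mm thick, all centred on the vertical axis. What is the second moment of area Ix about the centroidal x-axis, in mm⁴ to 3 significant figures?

Ix ≈ 3.25 × 10⁷ mm⁴

Break the section into simple shapes (no overlaps), measuring from the bottom-left corner of the bounding box.
Bottom plate: 230 × 14, A = 3 220 mm², y = 7 mm, Ī = 52 593 mm⁴.
Web plate: 12 × 160, A = 1 920 mm², y = 94 mm, Ī = 4 096 000 mm⁴.
Top plate: 100 × 12, A = 1 200 mm², y = 180 mm, Ī = 14 400 mm⁴.
Centroid: ȳ = ΣA·y / ΣA = 66.091 mm.
Transfer each piece to the centroidal x-axis using Ī + A·d² with d = y − 66.091:
  bottom plate: d = -59.091 mm → contributes +11 296 200 mm⁴
  web plate: d = 27.909 mm → contributes +5 591 460 mm⁴
  top plate: d = 113.91 mm → contributes +15 584 580 mm⁴
Total I = 32 472 240 mm⁴.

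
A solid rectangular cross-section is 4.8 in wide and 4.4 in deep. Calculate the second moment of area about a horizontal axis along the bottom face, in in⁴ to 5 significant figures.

I_base ≈ 136.29 in⁴

The section: 4.8 × 4.4, A = 21.12 in², y = 2.2 in, Ī = 34.0736 in⁴.
Transfer it to the bottom edge using Ī + A·d² with d = y − 0:
  the section: d = 2.2 in → contributes +136.2944 in⁴
Total I = 136.2944 in⁴.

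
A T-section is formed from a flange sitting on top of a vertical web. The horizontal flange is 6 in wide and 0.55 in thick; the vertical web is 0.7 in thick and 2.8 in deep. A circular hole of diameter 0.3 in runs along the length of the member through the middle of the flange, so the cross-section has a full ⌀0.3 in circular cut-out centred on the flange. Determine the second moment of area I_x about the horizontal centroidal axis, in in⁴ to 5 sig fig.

I_x ≈ 4.7854 in⁴

Treat the section as a set of non-overlapping primitives; coordinates are from the bounding-box lower-left.
Flange: 6 × 0.55, A = 3.3 in², y = 3.075 in, Ī = 0.0831875 in⁴.
Web: 0.7 × 2.8, A = 1.96 in², y = 1.4 in, Ī = 1.280533 in⁴.
Hole (subtracted): ⌀0.3, A = 0.07068583 in², y = 3.075 in, Ī = 0.0003976078 in⁴.
Centroid: ȳ = ΣA·y / ΣA = 2.442354 in.
Transfer each piece to the horizontal centroidal axis using Ī + A·d² with d = y − 2.442354:
  flange: d = 0.6326462 in → contributes +1.403984 in⁴
  web: d = -1.042354 in → contributes +3.410076 in⁴
  hole: d = 0.6326462 in → contributes −0.02868899 in⁴
Total I = 4.785371 in⁴.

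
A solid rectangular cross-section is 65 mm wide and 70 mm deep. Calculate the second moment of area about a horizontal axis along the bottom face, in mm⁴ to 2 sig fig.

The section: 65 × 70, A = 4 550 mm², y = 35 mm, Ī = 1 857 917 mm⁴.
Transfer it to a horizontal axis along the bottom face using Ī + A·d² with d = y − 0:
  the section: d = 35 mm → contributes +7 431 667 mm⁴
Total I = 7 431 667 mm⁴.

I_base ≈ 7.4 × 10⁶ mm⁴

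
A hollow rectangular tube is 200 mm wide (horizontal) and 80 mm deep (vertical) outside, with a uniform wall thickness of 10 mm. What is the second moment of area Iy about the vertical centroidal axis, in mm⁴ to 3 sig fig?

Break the section into simple shapes (no overlaps), measuring from the bottom-left corner of the bounding box.
Outer rectangle: 200 × 80, A = 16 000 mm², x = 100 mm, Ī = 53 333 333 mm⁴.
Inner void (subtracted): 180 × 60, A = 10 800 mm², x = 100 mm, Ī = 29 160 000 mm⁴.
By symmetry the centroid is at mid-width, x̄ = 100 mm.
All pieces are centred on the vertical centroidal axis, so I = ΣĪ (holes subtracted) = 24 173 333 mm⁴.

Iy ≈ 2.42 × 10⁷ mm⁴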